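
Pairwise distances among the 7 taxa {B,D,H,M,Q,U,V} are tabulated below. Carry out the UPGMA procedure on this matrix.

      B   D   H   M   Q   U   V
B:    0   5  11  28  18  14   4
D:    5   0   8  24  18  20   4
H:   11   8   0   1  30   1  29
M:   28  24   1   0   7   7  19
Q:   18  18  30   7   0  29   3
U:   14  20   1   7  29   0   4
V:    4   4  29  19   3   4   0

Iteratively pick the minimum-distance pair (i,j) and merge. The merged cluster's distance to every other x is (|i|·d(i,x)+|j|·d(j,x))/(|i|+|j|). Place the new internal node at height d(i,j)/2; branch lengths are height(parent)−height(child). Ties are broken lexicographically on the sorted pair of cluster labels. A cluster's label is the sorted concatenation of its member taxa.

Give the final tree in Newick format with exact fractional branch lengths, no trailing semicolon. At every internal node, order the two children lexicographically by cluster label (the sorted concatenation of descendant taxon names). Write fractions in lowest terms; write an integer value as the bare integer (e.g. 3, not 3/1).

(((B:5/2,D:5/2):3,(Q:3/2,V:3/2):4):91/24,((H:1/2,M:1/2):3/2,U:2):175/24)

step 1: merge (H,M) at d=1; branch lengths H→1/2, M→1/2; new cluster HM
  updated: d(B,HM)=39/2, d(D,HM)=16, d(HM,Q)=37/2, d(HM,U)=4, d(HM,V)=24
step 2: merge (Q,V) at d=3; branch lengths Q→3/2, V→3/2; new cluster QV
  updated: d(B,QV)=11, d(D,QV)=11, d(HM,QV)=85/4, d(QV,U)=33/2
step 3: merge (HM,U) at d=4; branch lengths HM→3/2, U→2; new cluster HMU
  updated: d(B,HMU)=53/3, d(D,HMU)=52/3, d(HMU,QV)=59/3
step 4: merge (B,D) at d=5; branch lengths B→5/2, D→5/2; new cluster BD
  updated: d(BD,HMU)=35/2, d(BD,QV)=11
step 5: merge (BD,QV) at d=11; branch lengths BD→3, QV→4; new cluster BDQV
  updated: d(BDQV,HMU)=223/12
step 6: merge (BDQV,HMU) at d=223/12; branch lengths BDQV→91/24, HMU→175/24; new cluster BDHMQUV
final tree: (((B:5/2,D:5/2):3,(Q:3/2,V:3/2):4):91/24,((H:1/2,M:1/2):3/2,U:2):175/24)
total length: 367/12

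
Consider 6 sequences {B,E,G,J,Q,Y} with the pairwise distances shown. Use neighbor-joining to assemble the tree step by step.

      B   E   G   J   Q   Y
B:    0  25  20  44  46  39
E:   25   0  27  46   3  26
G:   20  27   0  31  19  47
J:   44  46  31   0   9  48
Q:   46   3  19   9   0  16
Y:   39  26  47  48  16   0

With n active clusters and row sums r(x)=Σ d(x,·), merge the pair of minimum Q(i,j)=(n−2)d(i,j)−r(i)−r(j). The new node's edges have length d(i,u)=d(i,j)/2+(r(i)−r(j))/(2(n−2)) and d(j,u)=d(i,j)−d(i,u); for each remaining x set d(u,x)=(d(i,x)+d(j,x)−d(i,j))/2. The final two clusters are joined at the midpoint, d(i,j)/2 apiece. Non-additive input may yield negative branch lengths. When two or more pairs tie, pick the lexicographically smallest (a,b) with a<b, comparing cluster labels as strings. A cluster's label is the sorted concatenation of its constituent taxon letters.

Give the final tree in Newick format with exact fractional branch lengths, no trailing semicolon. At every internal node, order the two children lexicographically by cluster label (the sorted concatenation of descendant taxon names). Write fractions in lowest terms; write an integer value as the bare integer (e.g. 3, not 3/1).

iteration 1: select B,G (d=20, Q=-238); attach at lengths (55/4, 25/4); label the merged cluster BG
  updated: d(BG,E)=16, d(BG,J)=55/2, d(BG,Q)=45/2, d(BG,Y)=33
iteration 2: select J,Q (d=9, Q=-154); attach at lengths (107/6, -53/6); label the merged cluster JQ
  updated: d(BG,JQ)=41/2, d(E,JQ)=20, d(JQ,Y)=55/2
iteration 3: select BG,E (d=16, Q=-199/2); attach at lengths (79/8, 49/8); label the merged cluster BEG
  updated: d(BEG,JQ)=49/4, d(BEG,Y)=43/2
iteration 4: select BEG,JQ (d=49/4, Q=-245/4); attach at lengths (25/8, 73/8); label the merged cluster BEGJQ
  updated: d(BEGJQ,Y)=147/8
iteration 5: select BEGJQ,Y (d=147/8); attach at lengths (147/16, 147/16); label the merged cluster BEGJQY
final tree: ((((B:55/4,G:25/4):79/8,E:49/8):25/8,(J:107/6,Q:-53/6):73/8):147/16,Y:147/16)
total length: 605/8

((((B:55/4,G:25/4):79/8,E:49/8):25/8,(J:107/6,Q:-53/6):73/8):147/16,Y:147/16)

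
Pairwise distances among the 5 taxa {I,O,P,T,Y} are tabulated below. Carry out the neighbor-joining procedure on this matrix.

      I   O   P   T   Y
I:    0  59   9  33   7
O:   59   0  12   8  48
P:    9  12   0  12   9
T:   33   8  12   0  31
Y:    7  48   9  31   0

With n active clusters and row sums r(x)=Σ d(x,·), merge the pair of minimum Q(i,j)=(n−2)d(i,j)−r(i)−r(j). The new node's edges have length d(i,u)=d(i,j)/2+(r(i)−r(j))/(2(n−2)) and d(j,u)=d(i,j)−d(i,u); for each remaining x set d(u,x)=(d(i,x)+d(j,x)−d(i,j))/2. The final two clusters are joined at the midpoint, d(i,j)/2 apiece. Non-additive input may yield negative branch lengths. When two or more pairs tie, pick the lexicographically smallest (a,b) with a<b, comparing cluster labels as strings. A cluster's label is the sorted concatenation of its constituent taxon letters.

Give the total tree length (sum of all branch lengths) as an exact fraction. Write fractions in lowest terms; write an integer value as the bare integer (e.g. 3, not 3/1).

iteration 1: select O,T (d=8, Q=-187); attach at lengths (67/6, -19/6); label the merged cluster OT
  updated: d(I,OT)=42, d(OT,P)=8, d(OT,Y)=71/2
iteration 2: select I,Y (d=7, Q=-191/2); attach at lengths (41/8, 15/8); label the merged cluster IY
  updated: d(IY,OT)=141/4, d(IY,P)=11/2
iteration 3: select IY,OT (d=141/4, Q=-195/4); attach at lengths (131/8, 151/8); label the merged cluster IOTY
  updated: d(IOTY,P)=-87/8
iteration 4: select IOTY,P (d=-87/8); attach at lengths (-87/16, -87/16); label the merged cluster IOPTY
final tree: (((I:41/8,Y:15/8):131/8,(O:67/6,T:-19/6):151/8):-87/16,P:-87/16)
total length: 315/8

315/8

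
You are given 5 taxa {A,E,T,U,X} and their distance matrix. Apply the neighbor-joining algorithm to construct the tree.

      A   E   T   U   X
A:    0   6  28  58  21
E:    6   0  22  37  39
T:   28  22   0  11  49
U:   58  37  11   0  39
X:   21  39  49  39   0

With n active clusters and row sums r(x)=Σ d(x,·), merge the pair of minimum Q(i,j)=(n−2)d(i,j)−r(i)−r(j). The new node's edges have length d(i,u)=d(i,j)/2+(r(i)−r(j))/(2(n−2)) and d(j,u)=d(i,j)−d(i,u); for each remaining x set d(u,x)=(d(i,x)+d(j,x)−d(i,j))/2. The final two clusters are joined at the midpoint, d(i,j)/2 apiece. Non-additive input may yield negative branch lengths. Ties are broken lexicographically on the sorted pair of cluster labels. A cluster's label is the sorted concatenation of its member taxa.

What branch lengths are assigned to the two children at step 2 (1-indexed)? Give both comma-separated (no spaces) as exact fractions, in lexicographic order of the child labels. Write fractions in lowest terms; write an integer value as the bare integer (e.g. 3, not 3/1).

15/8,33/8

iteration 1: select T,U (d=11, Q=-222); attach at lengths (-1/3, 34/3); label the merged cluster TU
  updated: d(A,TU)=75/2, d(E,TU)=24, d(TU,X)=77/2
iteration 2: select A,E (d=6, Q=-243/2); attach at lengths (15/8, 33/8); label the merged cluster AE
  updated: d(AE,TU)=111/4, d(AE,X)=27
iteration 3: select AE,TU (d=111/4, Q=-373/4); attach at lengths (65/8, 157/8); label the merged cluster AETU
  updated: d(AETU,X)=151/8
iteration 4: select AETU,X (d=151/8); attach at lengths (151/16, 151/16); label the merged cluster AETUX
final tree: (((A:15/8,E:33/8):65/8,(T:-1/3,U:34/3):157/8):151/16,X:151/16)
total length: 509/8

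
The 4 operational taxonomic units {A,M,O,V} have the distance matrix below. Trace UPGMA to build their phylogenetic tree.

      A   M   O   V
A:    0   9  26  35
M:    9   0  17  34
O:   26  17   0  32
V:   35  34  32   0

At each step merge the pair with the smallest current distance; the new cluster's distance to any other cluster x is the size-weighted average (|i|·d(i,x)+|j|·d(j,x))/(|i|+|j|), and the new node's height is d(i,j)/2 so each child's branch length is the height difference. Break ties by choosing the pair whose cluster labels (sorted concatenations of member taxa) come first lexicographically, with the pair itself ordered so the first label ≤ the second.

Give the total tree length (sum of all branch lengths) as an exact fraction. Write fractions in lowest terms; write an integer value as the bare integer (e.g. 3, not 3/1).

step 1: merge (A,M) at d=9; branch lengths A→9/2, M→9/2; new cluster AM
  updated: d(AM,O)=43/2, d(AM,V)=69/2
step 2: merge (AM,O) at d=43/2; branch lengths AM→25/4, O→43/4; new cluster AMO
  updated: d(AMO,V)=101/3
step 3: merge (AMO,V) at d=101/3; branch lengths AMO→73/12, V→101/6; new cluster AMOV
final tree: (((A:9/2,M:9/2):25/4,O:43/4):73/12,V:101/6)
total length: 587/12

587/12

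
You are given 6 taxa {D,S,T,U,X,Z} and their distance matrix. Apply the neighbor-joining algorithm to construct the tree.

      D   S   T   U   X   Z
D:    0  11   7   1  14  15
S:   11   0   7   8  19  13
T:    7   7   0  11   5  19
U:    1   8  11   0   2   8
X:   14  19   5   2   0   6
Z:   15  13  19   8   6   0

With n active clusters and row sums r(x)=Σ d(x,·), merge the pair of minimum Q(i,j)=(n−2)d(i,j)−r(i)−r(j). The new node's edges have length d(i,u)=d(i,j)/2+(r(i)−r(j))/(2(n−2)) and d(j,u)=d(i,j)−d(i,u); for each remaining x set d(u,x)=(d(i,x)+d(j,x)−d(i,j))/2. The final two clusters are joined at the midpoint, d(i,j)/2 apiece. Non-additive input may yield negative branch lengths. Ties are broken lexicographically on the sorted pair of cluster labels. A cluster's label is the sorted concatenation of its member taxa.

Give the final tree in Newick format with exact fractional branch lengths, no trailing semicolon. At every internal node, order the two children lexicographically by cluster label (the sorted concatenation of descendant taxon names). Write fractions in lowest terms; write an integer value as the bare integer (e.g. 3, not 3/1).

iteration 1: select X,Z (d=6, Q=-83); attach at lengths (9/8, 39/8); label the merged cluster XZ
  updated: d(D,XZ)=23/2, d(S,XZ)=13, d(T,XZ)=9, d(U,XZ)=2
iteration 2: select S,T (d=7, Q=-52); attach at lengths (13/3, 8/3); label the merged cluster ST
  updated: d(D,ST)=11/2, d(ST,U)=6, d(ST,XZ)=15/2
iteration 3: select D,ST (d=11/2, Q=-26); attach at lengths (5/2, 3); label the merged cluster DST
  updated: d(DST,U)=3/4, d(DST,XZ)=27/4
iteration 4: select DST,U (d=3/4, Q=-19/2); attach at lengths (11/4, -2); label the merged cluster DSTU
  updated: d(DSTU,XZ)=4
iteration 5: select DSTU,XZ (d=4); attach at lengths (2, 2); label the merged cluster DSTUXZ
final tree: (((D:5/2,(S:13/3,T:8/3):3):11/4,U:-2):2,(X:9/8,Z:39/8):2)
total length: 93/4

(((D:5/2,(S:13/3,T:8/3):3):11/4,U:-2):2,(X:9/8,Z:39/8):2)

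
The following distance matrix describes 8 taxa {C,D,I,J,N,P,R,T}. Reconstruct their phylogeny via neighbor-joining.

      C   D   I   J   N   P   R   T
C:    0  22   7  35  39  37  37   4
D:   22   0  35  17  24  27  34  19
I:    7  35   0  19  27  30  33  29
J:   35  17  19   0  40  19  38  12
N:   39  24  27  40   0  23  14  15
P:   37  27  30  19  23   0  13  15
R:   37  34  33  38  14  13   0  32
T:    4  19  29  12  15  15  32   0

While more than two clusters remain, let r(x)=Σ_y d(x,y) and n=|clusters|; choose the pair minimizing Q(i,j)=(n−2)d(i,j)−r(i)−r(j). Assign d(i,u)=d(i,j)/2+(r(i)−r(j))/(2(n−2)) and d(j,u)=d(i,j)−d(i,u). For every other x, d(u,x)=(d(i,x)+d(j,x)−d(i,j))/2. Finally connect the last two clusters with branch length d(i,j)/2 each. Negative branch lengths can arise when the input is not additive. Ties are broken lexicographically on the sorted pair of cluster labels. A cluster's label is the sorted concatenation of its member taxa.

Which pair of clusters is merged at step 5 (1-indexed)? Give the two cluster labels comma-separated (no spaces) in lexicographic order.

CI,T

step 1: merge (C,I) at d=7, Q=-319; branch lengths C→43/12, I→41/12; new cluster CI
  updated: d(CI,D)=25, d(CI,J)=47/2, d(CI,N)=59/2, d(CI,P)=30, d(CI,R)=63/2, d(CI,T)=13
step 2: merge (N,R) at d=14, Q=-238; branch lengths N→53/10, R→87/10; new cluster NR
  updated: d(CI,NR)=47/2, d(D,NR)=22, d(J,NR)=32, d(NR,P)=11, d(NR,T)=33/2
step 3: merge (NR,P) at d=11, Q=-163; branch lengths NR→47/8, P→41/8; new cluster NPR
  updated: d(CI,NPR)=85/4, d(D,NPR)=19, d(J,NPR)=20, d(NPR,T)=41/4
step 4: merge (D,J) at d=17, Q=-203/2; branch lengths D→39/4, J→29/4; new cluster DJ
  updated: d(CI,DJ)=63/4, d(DJ,NPR)=11, d(DJ,T)=7
step 5: merge (CI,T) at d=13, Q=-217/4; branch lengths CI→183/16, T→25/16; new cluster CIT
  updated: d(CIT,DJ)=39/8, d(CIT,NPR)=37/4
step 6: merge (CIT,DJ) at d=39/8, Q=-201/8; branch lengths CIT→25/16, DJ→53/16; new cluster CDIJT
  updated: d(CDIJT,NPR)=123/16
step 7: merge (CDIJT,NPR) at d=123/16; branch lengths CDIJT→123/32, NPR→123/32; new cluster CDIJNPRT
final tree: ((((C:43/12,I:41/12):183/16,T:25/16):25/16,(D:39/4,J:29/4):53/16):123/32,((N:53/10,R:87/10):47/8,P:41/8):123/32)
total length: 1193/16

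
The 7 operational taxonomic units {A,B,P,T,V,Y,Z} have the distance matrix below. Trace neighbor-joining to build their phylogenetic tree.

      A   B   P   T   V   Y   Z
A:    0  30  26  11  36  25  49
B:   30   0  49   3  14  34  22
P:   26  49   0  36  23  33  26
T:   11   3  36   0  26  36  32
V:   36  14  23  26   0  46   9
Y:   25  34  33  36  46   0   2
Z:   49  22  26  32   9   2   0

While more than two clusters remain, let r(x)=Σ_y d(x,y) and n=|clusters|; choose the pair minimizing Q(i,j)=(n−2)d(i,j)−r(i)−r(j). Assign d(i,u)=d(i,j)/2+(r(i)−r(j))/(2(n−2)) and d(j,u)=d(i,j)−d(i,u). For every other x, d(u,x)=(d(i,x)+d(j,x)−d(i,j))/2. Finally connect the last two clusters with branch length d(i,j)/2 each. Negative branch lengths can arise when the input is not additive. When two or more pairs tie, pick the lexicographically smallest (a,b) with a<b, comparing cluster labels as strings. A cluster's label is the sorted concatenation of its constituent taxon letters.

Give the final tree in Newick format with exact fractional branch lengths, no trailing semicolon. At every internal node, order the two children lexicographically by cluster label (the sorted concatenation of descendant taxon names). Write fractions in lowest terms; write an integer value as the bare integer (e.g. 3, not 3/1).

((((A:67/6,(B:13/4,T:-1/4):47/6):129/16,(Y:23/5,Z:-13/5):235/16):21/16,P:217/16):151/32,V:151/32)

iteration 1: select Y,Z (d=2, Q=-306); attach at lengths (23/5, -13/5); label the merged cluster YZ
  updated: d(A,YZ)=36, d(B,YZ)=27, d(P,YZ)=57/2, d(T,YZ)=33, d(V,YZ)=53/2
iteration 2: select B,T (d=3, Q=-220); attach at lengths (13/4, -1/4); label the merged cluster BT
  updated: d(A,BT)=19, d(BT,P)=41, d(BT,V)=37/2, d(BT,YZ)=57/2
iteration 3: select A,BT (d=19, Q=-167); attach at lengths (67/6, 47/6); label the merged cluster ABT
  updated: d(ABT,P)=24, d(ABT,V)=71/4, d(ABT,YZ)=91/4
iteration 4: select ABT,YZ (d=91/4, Q=-387/4); attach at lengths (129/16, 235/16); label the merged cluster ABTYZ
  updated: d(ABTYZ,P)=119/8, d(ABTYZ,V)=43/4
iteration 5: select ABTYZ,P (d=119/8, Q=-389/8); attach at lengths (21/16, 217/16); label the merged cluster ABPTYZ
  updated: d(ABPTYZ,V)=151/16
iteration 6: select ABPTYZ,V (d=151/16); attach at lengths (151/32, 151/32); label the merged cluster ABPTVYZ
final tree: ((((A:67/6,(B:13/4,T:-1/4):47/6):129/16,(Y:23/5,Z:-13/5):235/16):21/16,P:217/16):151/32,V:151/32)
total length: 1137/16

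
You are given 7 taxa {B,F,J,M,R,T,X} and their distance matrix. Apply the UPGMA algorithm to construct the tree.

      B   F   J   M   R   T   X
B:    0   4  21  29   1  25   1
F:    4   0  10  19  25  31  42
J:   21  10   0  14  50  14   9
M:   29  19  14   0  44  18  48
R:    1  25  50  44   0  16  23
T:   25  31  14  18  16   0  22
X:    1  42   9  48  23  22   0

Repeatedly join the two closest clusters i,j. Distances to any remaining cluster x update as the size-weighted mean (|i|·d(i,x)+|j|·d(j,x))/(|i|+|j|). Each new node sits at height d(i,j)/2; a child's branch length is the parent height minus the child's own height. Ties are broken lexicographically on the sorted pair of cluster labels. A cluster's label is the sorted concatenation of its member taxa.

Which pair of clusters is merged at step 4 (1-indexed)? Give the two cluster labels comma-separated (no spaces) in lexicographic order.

JX,T

step 1: merge (B,R) at d=1; branch lengths B→1/2, R→1/2; new cluster BR
  updated: d(BR,F)=29/2, d(BR,J)=71/2, d(BR,M)=73/2, d(BR,T)=41/2, d(BR,X)=12
step 2: merge (J,X) at d=9; branch lengths J→9/2, X→9/2; new cluster JX
  updated: d(BR,JX)=95/4, d(F,JX)=26, d(JX,M)=31, d(JX,T)=18
step 3: merge (BR,F) at d=29/2; branch lengths BR→27/4, F→29/4; new cluster BFR
  updated: d(BFR,JX)=49/2, d(BFR,M)=92/3, d(BFR,T)=24
step 4: merge (JX,T) at d=18; branch lengths JX→9/2, T→9; new cluster JTX
  updated: d(BFR,JTX)=73/3, d(JTX,M)=80/3
step 5: merge (BFR,JTX) at d=73/3; branch lengths BFR→59/12, JTX→19/6; new cluster BFJRTX
  updated: d(BFJRTX,M)=86/3
step 6: merge (BFJRTX,M) at d=86/3; branch lengths BFJRTX→13/6, M→43/3; new cluster BFJMRTX
final tree: ((((B:1/2,R:1/2):27/4,F:29/4):59/12,((J:9/2,X:9/2):9/2,T:9):19/6):13/6,M:43/3)
total length: 745/12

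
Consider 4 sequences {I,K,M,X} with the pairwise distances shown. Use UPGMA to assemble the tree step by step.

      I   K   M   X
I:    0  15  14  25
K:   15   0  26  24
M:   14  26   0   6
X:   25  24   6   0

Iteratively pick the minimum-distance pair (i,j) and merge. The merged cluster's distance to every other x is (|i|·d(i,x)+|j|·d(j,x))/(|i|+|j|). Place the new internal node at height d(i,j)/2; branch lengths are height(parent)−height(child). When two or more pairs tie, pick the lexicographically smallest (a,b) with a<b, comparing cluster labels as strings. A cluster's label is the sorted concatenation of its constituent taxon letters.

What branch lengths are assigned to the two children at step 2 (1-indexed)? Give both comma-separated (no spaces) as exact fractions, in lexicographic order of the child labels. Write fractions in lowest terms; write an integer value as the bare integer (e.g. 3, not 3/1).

15/2,15/2

iteration 1: select M,X (d=6); attach at lengths (3, 3); label the merged cluster MX
  updated: d(I,MX)=39/2, d(K,MX)=25
iteration 2: select I,K (d=15); attach at lengths (15/2, 15/2); label the merged cluster IK
  updated: d(IK,MX)=89/4
iteration 3: select IK,MX (d=89/4); attach at lengths (29/8, 65/8); label the merged cluster IKMX
final tree: ((I:15/2,K:15/2):29/8,(M:3,X:3):65/8)
total length: 131/4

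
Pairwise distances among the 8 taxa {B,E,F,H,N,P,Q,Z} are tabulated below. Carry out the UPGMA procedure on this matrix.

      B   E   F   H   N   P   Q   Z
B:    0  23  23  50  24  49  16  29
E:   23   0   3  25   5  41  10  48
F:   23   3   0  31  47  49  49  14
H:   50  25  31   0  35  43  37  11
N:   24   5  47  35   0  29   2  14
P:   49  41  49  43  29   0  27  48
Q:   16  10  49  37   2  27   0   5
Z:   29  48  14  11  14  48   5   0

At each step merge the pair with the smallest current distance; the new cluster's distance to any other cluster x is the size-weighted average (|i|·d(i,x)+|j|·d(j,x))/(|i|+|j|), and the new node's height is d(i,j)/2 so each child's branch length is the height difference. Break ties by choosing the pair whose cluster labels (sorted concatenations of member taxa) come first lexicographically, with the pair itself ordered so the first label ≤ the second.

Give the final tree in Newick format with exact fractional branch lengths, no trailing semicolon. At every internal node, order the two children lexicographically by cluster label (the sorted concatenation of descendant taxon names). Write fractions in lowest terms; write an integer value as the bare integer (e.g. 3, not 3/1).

step 1: merge (N,Q) at d=2; branch lengths N→1, Q→1; new cluster NQ
  updated: d(B,NQ)=20, d(E,NQ)=15/2, d(F,NQ)=48, d(H,NQ)=36, d(NQ,P)=28, d(NQ,Z)=19/2
step 2: merge (E,F) at d=3; branch lengths E→3/2, F→3/2; new cluster EF
  updated: d(B,EF)=23, d(EF,H)=28, d(EF,NQ)=111/4, d(EF,P)=45, d(EF,Z)=31
step 3: merge (NQ,Z) at d=19/2; branch lengths NQ→15/4, Z→19/4; new cluster NQZ
  updated: d(B,NQZ)=23, d(EF,NQZ)=173/6, d(H,NQZ)=83/3, d(NQZ,P)=104/3
step 4: merge (B,EF) at d=23; branch lengths B→23/2, EF→10; new cluster BEF
  updated: d(BEF,H)=106/3, d(BEF,NQZ)=242/9, d(BEF,P)=139/3
step 5: merge (BEF,NQZ) at d=242/9; branch lengths BEF→35/18, NQZ→313/36; new cluster BEFNQZ
  updated: d(BEFNQZ,H)=63/2, d(BEFNQZ,P)=81/2
step 6: merge (BEFNQZ,H) at d=63/2; branch lengths BEFNQZ→83/36, H→63/4; new cluster BEFHNQZ
  updated: d(BEFHNQZ,P)=286/7
step 7: merge (BEFHNQZ,P) at d=286/7; branch lengths BEFHNQZ→131/28, P→143/7; new cluster BEFHNPQZ
final tree: ((((B:23/2,(E:3/2,F:3/2):10):35/18,((N:1,Q:1):15/4,Z:19/4):313/36):83/36,H:63/4):131/28,P:143/7)
total length: 11189/126

((((B:23/2,(E:3/2,F:3/2):10):35/18,((N:1,Q:1):15/4,Z:19/4):313/36):83/36,H:63/4):131/28,P:143/7)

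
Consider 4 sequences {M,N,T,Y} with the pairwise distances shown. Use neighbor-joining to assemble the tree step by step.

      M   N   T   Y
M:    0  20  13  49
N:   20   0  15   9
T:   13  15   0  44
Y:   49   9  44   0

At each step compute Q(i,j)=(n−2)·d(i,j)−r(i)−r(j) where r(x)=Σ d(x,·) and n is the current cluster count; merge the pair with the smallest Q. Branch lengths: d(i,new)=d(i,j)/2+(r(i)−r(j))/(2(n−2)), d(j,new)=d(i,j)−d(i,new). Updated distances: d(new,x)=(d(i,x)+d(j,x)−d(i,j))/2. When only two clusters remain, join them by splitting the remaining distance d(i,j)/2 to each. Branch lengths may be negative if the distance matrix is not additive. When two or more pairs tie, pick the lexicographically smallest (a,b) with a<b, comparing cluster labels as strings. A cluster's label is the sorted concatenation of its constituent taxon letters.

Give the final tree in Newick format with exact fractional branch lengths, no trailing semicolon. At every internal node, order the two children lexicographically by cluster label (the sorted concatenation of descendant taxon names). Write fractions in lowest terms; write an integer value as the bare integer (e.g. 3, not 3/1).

(((M:9,T:4):21,N:-10):19/2,Y:19/2)

step 1: merge (M,T) at d=13, Q=-128; branch lengths M→9, T→4; new cluster MT
  updated: d(MT,N)=11, d(MT,Y)=40
step 2: merge (MT,N) at d=11, Q=-60; branch lengths MT→21, N→-10; new cluster MNT
  updated: d(MNT,Y)=19
step 3: merge (MNT,Y) at d=19; branch lengths MNT→19/2, Y→19/2; new cluster MNTY
final tree: (((M:9,T:4):21,N:-10):19/2,Y:19/2)
total length: 43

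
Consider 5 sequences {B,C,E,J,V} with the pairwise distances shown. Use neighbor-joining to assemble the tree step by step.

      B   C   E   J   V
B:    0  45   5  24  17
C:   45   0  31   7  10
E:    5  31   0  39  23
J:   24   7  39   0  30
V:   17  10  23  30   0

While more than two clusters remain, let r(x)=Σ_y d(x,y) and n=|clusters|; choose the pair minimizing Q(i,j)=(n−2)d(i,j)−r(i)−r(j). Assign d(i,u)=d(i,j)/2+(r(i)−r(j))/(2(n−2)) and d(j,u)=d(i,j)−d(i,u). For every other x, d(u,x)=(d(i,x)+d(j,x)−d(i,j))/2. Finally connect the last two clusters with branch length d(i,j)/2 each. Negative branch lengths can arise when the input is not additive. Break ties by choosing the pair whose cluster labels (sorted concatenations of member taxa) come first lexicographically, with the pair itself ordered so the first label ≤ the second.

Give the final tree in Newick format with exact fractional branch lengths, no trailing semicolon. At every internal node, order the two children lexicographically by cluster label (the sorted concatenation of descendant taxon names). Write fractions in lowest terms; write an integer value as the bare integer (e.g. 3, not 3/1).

((((B:4/3,E:11/3):119/8,V:21/8):111/8,C:1/8):55/16,J:55/16)

iteration 1: select B,E (d=5, Q=-174); attach at lengths (4/3, 11/3); label the merged cluster BE
  updated: d(BE,C)=71/2, d(BE,J)=29, d(BE,V)=35/2
iteration 2: select BE,V (d=35/2, Q=-209/2); attach at lengths (119/8, 21/8); label the merged cluster BEV
  updated: d(BEV,C)=14, d(BEV,J)=83/4
iteration 3: select BEV,C (d=14, Q=-167/4); attach at lengths (111/8, 1/8); label the merged cluster BCEV
  updated: d(BCEV,J)=55/8
iteration 4: select BCEV,J (d=55/8); attach at lengths (55/16, 55/16); label the merged cluster BCEJV
final tree: ((((B:4/3,E:11/3):119/8,V:21/8):111/8,C:1/8):55/16,J:55/16)
total length: 347/8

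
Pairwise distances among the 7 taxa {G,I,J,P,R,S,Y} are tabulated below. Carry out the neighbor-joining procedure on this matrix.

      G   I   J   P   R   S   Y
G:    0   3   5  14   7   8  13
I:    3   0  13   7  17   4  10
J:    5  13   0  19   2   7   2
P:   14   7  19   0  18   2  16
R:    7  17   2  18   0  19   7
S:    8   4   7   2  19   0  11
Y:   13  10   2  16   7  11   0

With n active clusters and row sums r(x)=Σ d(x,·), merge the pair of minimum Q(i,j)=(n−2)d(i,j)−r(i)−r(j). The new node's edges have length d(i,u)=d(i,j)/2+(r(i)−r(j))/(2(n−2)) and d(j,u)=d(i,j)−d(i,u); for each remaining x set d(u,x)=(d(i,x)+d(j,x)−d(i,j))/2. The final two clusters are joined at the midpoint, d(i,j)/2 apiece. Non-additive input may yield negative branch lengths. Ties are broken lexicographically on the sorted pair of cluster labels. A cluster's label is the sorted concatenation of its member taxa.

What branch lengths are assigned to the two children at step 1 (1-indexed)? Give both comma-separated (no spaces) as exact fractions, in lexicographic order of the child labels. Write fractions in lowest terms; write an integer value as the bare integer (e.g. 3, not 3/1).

7/2,-3/2

iteration 1: select P,S (d=2, Q=-117); attach at lengths (7/2, -3/2); label the merged cluster PS
  updated: d(G,PS)=10, d(I,PS)=9/2, d(J,PS)=12, d(PS,R)=35/2, d(PS,Y)=25/2
iteration 2: select I,PS (d=9/2, Q=-86); attach at lengths (9/8, 27/8); label the merged cluster IPS
  updated: d(G,IPS)=17/4, d(IPS,J)=41/4, d(IPS,R)=15, d(IPS,Y)=9
iteration 3: select G,IPS (d=17/4, Q=-55); attach at lengths (7/12, 11/3); label the merged cluster GIPS
  updated: d(GIPS,J)=11/2, d(GIPS,R)=71/8, d(GIPS,Y)=71/8
iteration 4: select GIPS,R (d=71/8, Q=-187/8); attach at lengths (185/32, 99/32); label the merged cluster GIPRS
  updated: d(GIPRS,J)=-11/16, d(GIPRS,Y)=7/2
iteration 5: select GIPRS,J (d=-11/16, Q=-77/16); attach at lengths (13/32, -35/32); label the merged cluster GIJPRS
  updated: d(GIJPRS,Y)=99/32
iteration 6: select GIJPRS,Y (d=99/32); attach at lengths (99/64, 99/64); label the merged cluster GIJPRSY
final tree: ((((G:7/12,(I:9/8,(P:7/2,S:-3/2):27/8):11/3):185/32,R:99/32):13/32,J:-35/32):99/64,Y:99/64)
total length: 705/32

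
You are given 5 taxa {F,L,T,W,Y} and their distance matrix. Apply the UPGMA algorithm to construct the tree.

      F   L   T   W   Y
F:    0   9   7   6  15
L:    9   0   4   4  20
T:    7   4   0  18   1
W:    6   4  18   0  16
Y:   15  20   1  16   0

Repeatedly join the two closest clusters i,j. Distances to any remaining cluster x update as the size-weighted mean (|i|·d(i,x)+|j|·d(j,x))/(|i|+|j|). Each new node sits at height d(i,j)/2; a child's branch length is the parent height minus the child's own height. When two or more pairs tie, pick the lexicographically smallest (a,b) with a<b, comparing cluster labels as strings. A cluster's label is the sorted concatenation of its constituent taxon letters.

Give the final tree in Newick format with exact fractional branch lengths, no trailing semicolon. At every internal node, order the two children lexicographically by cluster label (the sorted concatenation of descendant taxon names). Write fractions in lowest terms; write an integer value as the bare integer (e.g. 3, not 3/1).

iteration 1: select T,Y (d=1); attach at lengths (1/2, 1/2); label the merged cluster TY
  updated: d(F,TY)=11, d(L,TY)=12, d(TY,W)=17
iteration 2: select L,W (d=4); attach at lengths (2, 2); label the merged cluster LW
  updated: d(F,LW)=15/2, d(LW,TY)=29/2
iteration 3: select F,LW (d=15/2); attach at lengths (15/4, 7/4); label the merged cluster FLW
  updated: d(FLW,TY)=40/3
iteration 4: select FLW,TY (d=40/3); attach at lengths (35/12, 37/6); label the merged cluster FLTWY
final tree: ((F:15/4,(L:2,W:2):7/4):35/12,(T:1/2,Y:1/2):37/6)
total length: 235/12

((F:15/4,(L:2,W:2):7/4):35/12,(T:1/2,Y:1/2):37/6)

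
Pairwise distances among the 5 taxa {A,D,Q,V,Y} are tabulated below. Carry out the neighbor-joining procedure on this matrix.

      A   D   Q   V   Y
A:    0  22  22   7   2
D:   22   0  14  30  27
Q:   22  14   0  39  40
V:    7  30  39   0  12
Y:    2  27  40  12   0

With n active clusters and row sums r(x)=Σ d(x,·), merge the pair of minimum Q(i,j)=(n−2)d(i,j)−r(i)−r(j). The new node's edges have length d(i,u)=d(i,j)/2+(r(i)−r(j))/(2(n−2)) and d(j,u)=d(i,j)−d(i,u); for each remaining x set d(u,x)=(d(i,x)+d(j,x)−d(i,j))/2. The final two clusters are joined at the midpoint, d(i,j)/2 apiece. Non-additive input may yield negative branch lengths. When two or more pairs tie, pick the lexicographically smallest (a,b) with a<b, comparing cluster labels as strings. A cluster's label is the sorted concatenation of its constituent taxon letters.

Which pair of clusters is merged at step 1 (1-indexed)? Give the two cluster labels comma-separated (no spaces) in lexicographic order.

step 1: merge (D,Q) at d=14, Q=-166; branch lengths D→10/3, Q→32/3; new cluster DQ
  updated: d(A,DQ)=15, d(DQ,V)=55/2, d(DQ,Y)=53/2
step 2: merge (A,DQ) at d=15, Q=-63; branch lengths A→-15/4, DQ→75/4; new cluster ADQ
  updated: d(ADQ,V)=39/4, d(ADQ,Y)=27/4
step 3: merge (ADQ,V) at d=39/4, Q=-57/2; branch lengths ADQ→9/4, V→15/2; new cluster ADQV
  updated: d(ADQV,Y)=9/2
step 4: merge (ADQV,Y) at d=9/2; branch lengths ADQV→9/4, Y→9/4; new cluster ADQVY
final tree: (((A:-15/4,(D:10/3,Q:32/3):75/4):9/4,V:15/2):9/4,Y:9/4)
total length: 173/4

D,Q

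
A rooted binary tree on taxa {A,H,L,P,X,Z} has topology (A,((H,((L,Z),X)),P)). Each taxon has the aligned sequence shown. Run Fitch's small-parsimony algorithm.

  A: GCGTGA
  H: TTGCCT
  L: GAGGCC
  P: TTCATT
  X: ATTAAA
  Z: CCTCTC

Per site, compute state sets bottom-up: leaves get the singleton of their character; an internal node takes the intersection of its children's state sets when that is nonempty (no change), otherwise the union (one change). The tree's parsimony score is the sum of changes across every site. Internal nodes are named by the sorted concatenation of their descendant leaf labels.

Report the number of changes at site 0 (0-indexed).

LZ@0: {G} ∪ {C} = {C,G} (union, +1)
LXZ@0: {C,G} ∪ {A} = {A,C,G} (union, +1)
HLXZ@0: {T} ∪ {A,C,G} = {A,C,G,T} (union, +1)
HLPXZ@0: {A,C,G,T} ∩ {T} = {T} (intersection, +0)
AHLPXZ@0: {G} ∪ {T} = {G,T} (union, +1)
LZ@1: {A} ∪ {C} = {A,C} (union, +1)
LXZ@1: {A,C} ∪ {T} = {A,C,T} (union, +1)
HLXZ@1: {T} ∩ {A,C,T} = {T} (intersection, +0)
HLPXZ@1: {T} ∩ {T} = {T} (intersection, +0)
AHLPXZ@1: {C} ∪ {T} = {C,T} (union, +1)
LZ@2: {G} ∪ {T} = {G,T} (union, +1)
LXZ@2: {G,T} ∩ {T} = {T} (intersection, +0)
HLXZ@2: {G} ∪ {T} = {G,T} (union, +1)
HLPXZ@2: {G,T} ∪ {C} = {C,G,T} (union, +1)
AHLPXZ@2: {G} ∩ {C,G,T} = {G} (intersection, +0)
LZ@3: {G} ∪ {C} = {C,G} (union, +1)
LXZ@3: {C,G} ∪ {A} = {A,C,G} (union, +1)
HLXZ@3: {C} ∩ {A,C,G} = {C} (intersection, +0)
HLPXZ@3: {C} ∪ {A} = {A,C} (union, +1)
AHLPXZ@3: {T} ∪ {A,C} = {A,C,T} (union, +1)
LZ@4: {C} ∪ {T} = {C,T} (union, +1)
LXZ@4: {C,T} ∪ {A} = {A,C,T} (union, +1)
HLXZ@4: {C} ∩ {A,C,T} = {C} (intersection, +0)
HLPXZ@4: {C} ∪ {T} = {C,T} (union, +1)
AHLPXZ@4: {G} ∪ {C,T} = {C,G,T} (union, +1)
LZ@5: {C} ∩ {C} = {C} (intersection, +0)
LXZ@5: {C} ∪ {A} = {A,C} (union, +1)
HLXZ@5: {T} ∪ {A,C} = {A,C,T} (union, +1)
HLPXZ@5: {A,C,T} ∩ {T} = {T} (intersection, +0)
AHLPXZ@5: {A} ∪ {T} = {A,T} (union, +1)
per-site changes: [4, 3, 3, 4, 4, 3]; total = 21

4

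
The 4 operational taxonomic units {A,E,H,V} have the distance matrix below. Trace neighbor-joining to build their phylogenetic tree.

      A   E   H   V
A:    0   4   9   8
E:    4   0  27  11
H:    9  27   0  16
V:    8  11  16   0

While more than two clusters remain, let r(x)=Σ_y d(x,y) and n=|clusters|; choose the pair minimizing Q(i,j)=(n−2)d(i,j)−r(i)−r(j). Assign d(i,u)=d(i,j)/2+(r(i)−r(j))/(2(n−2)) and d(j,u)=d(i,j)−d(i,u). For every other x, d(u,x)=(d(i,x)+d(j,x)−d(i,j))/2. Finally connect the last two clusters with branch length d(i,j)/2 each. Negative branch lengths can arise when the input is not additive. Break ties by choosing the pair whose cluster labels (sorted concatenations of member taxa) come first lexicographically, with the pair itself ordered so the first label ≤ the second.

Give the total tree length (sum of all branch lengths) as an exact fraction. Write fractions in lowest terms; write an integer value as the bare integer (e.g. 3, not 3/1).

95/4

iteration 1: select A,E (d=4, Q=-55); attach at lengths (-13/4, 29/4); label the merged cluster AE
  updated: d(AE,H)=16, d(AE,V)=15/2
iteration 2: select AE,H (d=16, Q=-79/2); attach at lengths (15/4, 49/4); label the merged cluster AEH
  updated: d(AEH,V)=15/4
iteration 3: select AEH,V (d=15/4); attach at lengths (15/8, 15/8); label the merged cluster AEHV
final tree: (((A:-13/4,E:29/4):15/4,H:49/4):15/8,V:15/8)
total length: 95/4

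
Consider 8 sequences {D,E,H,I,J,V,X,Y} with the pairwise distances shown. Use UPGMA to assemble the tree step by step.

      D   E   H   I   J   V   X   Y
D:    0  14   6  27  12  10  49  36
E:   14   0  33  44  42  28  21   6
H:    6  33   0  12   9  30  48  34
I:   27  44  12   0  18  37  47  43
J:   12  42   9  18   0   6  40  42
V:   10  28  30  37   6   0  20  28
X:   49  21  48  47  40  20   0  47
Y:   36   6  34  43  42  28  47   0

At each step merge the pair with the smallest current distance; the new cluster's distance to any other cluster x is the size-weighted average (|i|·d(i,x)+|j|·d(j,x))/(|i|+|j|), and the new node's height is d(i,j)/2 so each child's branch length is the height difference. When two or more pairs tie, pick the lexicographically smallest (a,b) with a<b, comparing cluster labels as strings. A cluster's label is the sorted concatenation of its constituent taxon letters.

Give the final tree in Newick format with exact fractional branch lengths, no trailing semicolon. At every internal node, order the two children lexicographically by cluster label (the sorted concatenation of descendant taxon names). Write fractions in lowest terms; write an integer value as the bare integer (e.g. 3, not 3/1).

((((D:3,H:3):37/8,(J:3,V:3):37/8):33/8,I:47/4):391/60,((E:3,Y:3):14,X:17):19/15)

iteration 1: select D,H (d=6); attach at lengths (3, 3); label the merged cluster DH
  updated: d(DH,E)=47/2, d(DH,I)=39/2, d(DH,J)=21/2, d(DH,V)=20, d(DH,X)=97/2, d(DH,Y)=35
iteration 2: select E,Y (d=6); attach at lengths (3, 3); label the merged cluster EY
  updated: d(DH,EY)=117/4, d(EY,I)=87/2, d(EY,J)=42, d(EY,V)=28, d(EY,X)=34
iteration 3: select J,V (d=6); attach at lengths (3, 3); label the merged cluster JV
  updated: d(DH,JV)=61/4, d(EY,JV)=35, d(I,JV)=55/2, d(JV,X)=30
iteration 4: select DH,JV (d=61/4); attach at lengths (37/8, 37/8); label the merged cluster DHJV
  updated: d(DHJV,EY)=257/8, d(DHJV,I)=47/2, d(DHJV,X)=157/4
iteration 5: select DHJV,I (d=47/2); attach at lengths (33/8, 47/4); label the merged cluster DHIJV
  updated: d(DHIJV,EY)=172/5, d(DHIJV,X)=204/5
iteration 6: select EY,X (d=34); attach at lengths (14, 17); label the merged cluster EXY
  updated: d(DHIJV,EXY)=548/15
iteration 7: select DHIJV,EXY (d=548/15); attach at lengths (391/60, 19/15); label the merged cluster DEHIJVXY
final tree: ((((D:3,H:3):37/8,(J:3,V:3):37/8):33/8,I:47/4):391/60,((E:3,Y:3):14,X:17):19/15)
total length: 9829/120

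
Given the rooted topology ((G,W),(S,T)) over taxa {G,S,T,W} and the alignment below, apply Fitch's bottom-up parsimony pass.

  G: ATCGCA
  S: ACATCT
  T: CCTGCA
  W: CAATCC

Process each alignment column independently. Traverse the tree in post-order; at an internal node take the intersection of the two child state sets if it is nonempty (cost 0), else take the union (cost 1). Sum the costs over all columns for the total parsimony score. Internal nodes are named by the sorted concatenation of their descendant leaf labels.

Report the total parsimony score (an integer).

10

[col 0] GW: children G:{A}, W:{C} ∪→ {A,C}; cost 1
[col 0] ST: children S:{A}, T:{C} ∪→ {A,C}; cost 1
[col 0] GSTW: children GW:{A,C}, ST:{A,C} ∩→ {A,C}; cost 0
[col 1] GW: children G:{T}, W:{A} ∪→ {A,T}; cost 1
[col 1] ST: children S:{C}, T:{C} ∩→ {C}; cost 0
[col 1] GSTW: children GW:{A,T}, ST:{C} ∪→ {A,C,T}; cost 1
[col 2] GW: children G:{C}, W:{A} ∪→ {A,C}; cost 1
[col 2] ST: children S:{A}, T:{T} ∪→ {A,T}; cost 1
[col 2] GSTW: children GW:{A,C}, ST:{A,T} ∩→ {A}; cost 0
[col 3] GW: children G:{G}, W:{T} ∪→ {G,T}; cost 1
[col 3] ST: children S:{T}, T:{G} ∪→ {G,T}; cost 1
[col 3] GSTW: children GW:{G,T}, ST:{G,T} ∩→ {G,T}; cost 0
[col 4] GW: children G:{C}, W:{C} ∩→ {C}; cost 0
[col 4] ST: children S:{C}, T:{C} ∩→ {C}; cost 0
[col 4] GSTW: children GW:{C}, ST:{C} ∩→ {C}; cost 0
[col 5] GW: children G:{A}, W:{C} ∪→ {A,C}; cost 1
[col 5] ST: children S:{T}, T:{A} ∪→ {A,T}; cost 1
[col 5] GSTW: children GW:{A,C}, ST:{A,T} ∩→ {A}; cost 0
per-site changes: [2, 2, 2, 2, 0, 2]; total = 10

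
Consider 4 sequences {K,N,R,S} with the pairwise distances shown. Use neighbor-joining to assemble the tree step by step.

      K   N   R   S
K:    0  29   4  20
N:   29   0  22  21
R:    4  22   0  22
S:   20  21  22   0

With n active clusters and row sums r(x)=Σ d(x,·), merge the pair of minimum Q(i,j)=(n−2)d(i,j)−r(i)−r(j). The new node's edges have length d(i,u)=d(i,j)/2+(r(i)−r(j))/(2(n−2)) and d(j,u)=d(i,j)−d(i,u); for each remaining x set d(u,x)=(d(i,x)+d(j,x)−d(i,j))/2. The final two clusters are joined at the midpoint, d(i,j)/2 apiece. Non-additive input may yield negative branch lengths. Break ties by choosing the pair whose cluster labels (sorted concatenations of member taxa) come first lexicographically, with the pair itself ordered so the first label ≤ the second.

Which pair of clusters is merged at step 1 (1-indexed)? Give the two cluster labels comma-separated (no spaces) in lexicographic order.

iteration 1: select K,R (d=4, Q=-93); attach at lengths (13/4, 3/4); label the merged cluster KR
  updated: d(KR,N)=47/2, d(KR,S)=19
iteration 2: select KR,N (d=47/2, Q=-127/2); attach at lengths (43/4, 51/4); label the merged cluster KNR
  updated: d(KNR,S)=33/4
iteration 3: select KNR,S (d=33/4); attach at lengths (33/8, 33/8); label the merged cluster KNRS
final tree: (((K:13/4,R:3/4):43/4,N:51/4):33/8,S:33/8)
total length: 143/4

K,R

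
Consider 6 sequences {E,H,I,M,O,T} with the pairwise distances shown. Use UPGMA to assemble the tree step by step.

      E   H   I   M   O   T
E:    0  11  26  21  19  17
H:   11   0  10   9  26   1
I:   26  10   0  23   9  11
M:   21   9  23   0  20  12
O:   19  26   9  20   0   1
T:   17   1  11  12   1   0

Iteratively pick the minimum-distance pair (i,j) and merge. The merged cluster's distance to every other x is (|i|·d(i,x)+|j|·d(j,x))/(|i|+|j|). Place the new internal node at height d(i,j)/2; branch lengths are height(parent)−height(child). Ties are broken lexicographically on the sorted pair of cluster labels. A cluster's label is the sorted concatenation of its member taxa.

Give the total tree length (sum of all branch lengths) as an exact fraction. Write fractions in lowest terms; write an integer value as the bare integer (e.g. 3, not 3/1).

iteration 1: select H,T (d=1); attach at lengths (1/2, 1/2); label the merged cluster HT
  updated: d(E,HT)=14, d(HT,I)=21/2, d(HT,M)=21/2, d(HT,O)=27/2
iteration 2: select I,O (d=9); attach at lengths (9/2, 9/2); label the merged cluster IO
  updated: d(E,IO)=45/2, d(HT,IO)=12, d(IO,M)=43/2
iteration 3: select HT,M (d=21/2); attach at lengths (19/4, 21/4); label the merged cluster HMT
  updated: d(E,HMT)=49/3, d(HMT,IO)=91/6
iteration 4: select HMT,IO (d=91/6); attach at lengths (7/3, 37/12); label the merged cluster HIMOT
  updated: d(E,HIMOT)=94/5
iteration 5: select E,HIMOT (d=94/5); attach at lengths (47/5, 109/60); label the merged cluster EHIMOT
final tree: (E:47/5,(((H:1/2,T:1/2):19/4,M:21/4):7/3,(I:9/2,O:9/2):37/12):109/60)
total length: 1099/30

1099/30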